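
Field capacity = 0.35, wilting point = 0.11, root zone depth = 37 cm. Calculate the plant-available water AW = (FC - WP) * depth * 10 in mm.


Step 1: Available water = (FC - WP) * depth * 10
Step 2: AW = (0.35 - 0.11) * 37 * 10
Step 3: AW = 0.24 * 37 * 10
Step 4: AW = 88.8 mm

88.8


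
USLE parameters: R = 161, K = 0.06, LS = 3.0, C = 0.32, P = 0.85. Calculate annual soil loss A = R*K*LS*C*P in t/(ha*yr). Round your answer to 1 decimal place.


Step 1: A = R * K * LS * C * P
Step 2: R * K = 161 * 0.06 = 9.66
Step 3: (R*K) * LS = 9.66 * 3.0 = 28.98
Step 4: * C * P = 28.98 * 0.32 * 0.85 = 7.9
Step 5: A = 7.9 t/(ha*yr)

7.9


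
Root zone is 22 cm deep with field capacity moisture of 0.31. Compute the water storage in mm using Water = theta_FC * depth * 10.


Step 1: Water (mm) = theta_FC * depth (cm) * 10
Step 2: Water = 0.31 * 22 * 10
Step 3: Water = 68.2 mm

68.2


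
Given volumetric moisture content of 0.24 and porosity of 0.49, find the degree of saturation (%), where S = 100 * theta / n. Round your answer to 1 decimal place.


Step 1: S = 100 * theta_v / n
Step 2: S = 100 * 0.24 / 0.49
Step 3: S = 49.0%

49.0


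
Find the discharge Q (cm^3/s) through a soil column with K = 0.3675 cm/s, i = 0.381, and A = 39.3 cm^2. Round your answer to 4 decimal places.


Step 1: Apply Darcy's law: Q = K * i * A
Step 2: Q = 0.3675 * 0.381 * 39.3
Step 3: Q = 5.5027 cm^3/s

5.5027


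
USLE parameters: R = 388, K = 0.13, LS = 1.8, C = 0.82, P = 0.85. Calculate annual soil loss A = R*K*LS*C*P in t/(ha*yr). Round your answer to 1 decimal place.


Step 1: A = R * K * LS * C * P
Step 2: R * K = 388 * 0.13 = 50.44
Step 3: (R*K) * LS = 50.44 * 1.8 = 90.792
Step 4: * C * P = 90.792 * 0.82 * 0.85 = 63.3
Step 5: A = 63.3 t/(ha*yr)

63.3


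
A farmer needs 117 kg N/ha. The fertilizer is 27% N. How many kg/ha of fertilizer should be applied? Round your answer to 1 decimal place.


Step 1: Fertilizer rate = target N / (N content / 100)
Step 2: Rate = 117 / (27 / 100)
Step 3: Rate = 117 / 0.27
Step 4: Rate = 433.3 kg/ha

433.3


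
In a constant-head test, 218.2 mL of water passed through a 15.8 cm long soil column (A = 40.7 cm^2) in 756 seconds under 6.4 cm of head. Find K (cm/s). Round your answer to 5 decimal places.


Step 1: K = Q * L / (A * t * h)
Step 2: Numerator = 218.2 * 15.8 = 3447.56
Step 3: Denominator = 40.7 * 756 * 6.4 = 196922.88
Step 4: K = 3447.56 / 196922.88 = 0.01751 cm/s

0.01751


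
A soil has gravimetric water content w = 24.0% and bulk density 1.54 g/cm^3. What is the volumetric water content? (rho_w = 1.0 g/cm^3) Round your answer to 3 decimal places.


Step 1: theta = (w / 100) * BD / rho_w
Step 2: theta = (24.0 / 100) * 1.54 / 1.0
Step 3: theta = 0.24 * 1.54
Step 4: theta = 0.37

0.37


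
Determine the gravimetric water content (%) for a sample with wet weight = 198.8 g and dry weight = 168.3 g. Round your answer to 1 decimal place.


Step 1: Water mass = wet - dry = 198.8 - 168.3 = 30.5 g
Step 2: w = 100 * water mass / dry mass
Step 3: w = 100 * 30.5 / 168.3 = 18.1%

18.1


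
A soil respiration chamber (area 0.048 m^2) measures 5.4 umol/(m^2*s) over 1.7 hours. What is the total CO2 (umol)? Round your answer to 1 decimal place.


Step 1: Convert time to seconds: 1.7 hr * 3600 = 6120.0 s
Step 2: Total = flux * area * time_s
Step 3: Total = 5.4 * 0.048 * 6120.0
Step 4: Total = 1586.3 umol

1586.3


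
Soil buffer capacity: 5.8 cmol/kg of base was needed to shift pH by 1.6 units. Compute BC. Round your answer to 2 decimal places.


Step 1: BC = change in base / change in pH
Step 2: BC = 5.8 / 1.6
Step 3: BC = 3.63 cmol/(kg*pH unit)

3.63


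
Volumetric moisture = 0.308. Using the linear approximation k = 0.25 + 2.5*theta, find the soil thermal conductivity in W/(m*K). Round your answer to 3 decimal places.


Step 1: k = 0.25 + 2.5 * theta
Step 2: k = 0.25 + 2.5 * 0.308
Step 3: k = 0.25 + 0.77
Step 4: k = 1.02 W/(m*K)

1.02


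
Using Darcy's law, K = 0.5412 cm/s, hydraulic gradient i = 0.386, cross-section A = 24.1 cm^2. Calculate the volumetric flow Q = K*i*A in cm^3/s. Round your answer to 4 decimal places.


Step 1: Apply Darcy's law: Q = K * i * A
Step 2: Q = 0.5412 * 0.386 * 24.1
Step 3: Q = 5.0346 cm^3/s

5.0346


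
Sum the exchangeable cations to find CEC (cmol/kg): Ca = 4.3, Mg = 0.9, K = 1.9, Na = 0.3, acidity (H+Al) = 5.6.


Step 1: CEC = Ca + Mg + K + Na + (H+Al)
Step 2: CEC = 4.3 + 0.9 + 1.9 + 0.3 + 5.6
Step 3: CEC = 13.0 cmol/kg

13.0


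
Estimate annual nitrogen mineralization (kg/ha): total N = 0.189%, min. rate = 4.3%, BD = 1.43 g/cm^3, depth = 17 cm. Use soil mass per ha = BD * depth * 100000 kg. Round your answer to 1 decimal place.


Step 1: Soil mass per ha = BD * depth * 100000 = 1.43 * 17 * 100000 = 2431000 kg
Step 2: Total N pool = soil mass * N%/100 = 2431000 * 0.189/100 = 4594.59 kg/ha
Step 3: N mineralized = N pool * rate%/100 = 4594.59 * 4.3/100 = 197.6 kg/ha/yr

197.6


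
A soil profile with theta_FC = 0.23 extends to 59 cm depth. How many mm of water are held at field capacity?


Step 1: Water (mm) = theta_FC * depth (cm) * 10
Step 2: Water = 0.23 * 59 * 10
Step 3: Water = 135.7 mm

135.7


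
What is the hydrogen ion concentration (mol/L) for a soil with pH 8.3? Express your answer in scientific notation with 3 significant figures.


Step 1: [H+] = 10^(-pH)
Step 2: [H+] = 10^(-8.3)
Step 3: [H+] = 5.01e-09 mol/L

5.01e-09


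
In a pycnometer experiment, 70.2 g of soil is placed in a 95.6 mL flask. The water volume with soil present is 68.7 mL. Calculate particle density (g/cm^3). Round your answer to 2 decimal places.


Step 1: Volume of solids = flask volume - water volume with soil
Step 2: V_solids = 95.6 - 68.7 = 26.9 mL
Step 3: Particle density = mass / V_solids = 70.2 / 26.9 = 2.61 g/cm^3

2.61


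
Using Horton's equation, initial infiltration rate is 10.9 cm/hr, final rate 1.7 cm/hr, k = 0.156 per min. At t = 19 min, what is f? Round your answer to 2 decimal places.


Step 1: f = fc + (f0 - fc) * exp(-k * t)
Step 2: exp(-0.156 * 19) = 0.051612
Step 3: f = 1.7 + (10.9 - 1.7) * 0.051612
Step 4: f = 1.7 + 9.2 * 0.051612
Step 5: f = 2.17 cm/hr

2.17


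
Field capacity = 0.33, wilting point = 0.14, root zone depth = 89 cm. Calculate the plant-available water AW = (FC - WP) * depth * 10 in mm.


Step 1: Available water = (FC - WP) * depth * 10
Step 2: AW = (0.33 - 0.14) * 89 * 10
Step 3: AW = 0.19 * 89 * 10
Step 4: AW = 169.1 mm

169.1


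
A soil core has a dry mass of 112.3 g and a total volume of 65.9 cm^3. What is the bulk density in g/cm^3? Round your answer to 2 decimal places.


Step 1: Identify the formula: BD = dry mass / volume
Step 2: Substitute values: BD = 112.3 / 65.9
Step 3: BD = 1.7 g/cm^3

1.7


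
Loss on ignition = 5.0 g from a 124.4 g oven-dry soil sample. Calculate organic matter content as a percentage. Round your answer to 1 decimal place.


Step 1: OM% = 100 * LOI / sample mass
Step 2: OM = 100 * 5.0 / 124.4
Step 3: OM = 4.0%

4.0


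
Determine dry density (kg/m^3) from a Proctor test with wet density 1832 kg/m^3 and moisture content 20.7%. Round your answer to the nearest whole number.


Step 1: Dry density = wet density / (1 + w/100)
Step 2: Dry density = 1832 / (1 + 20.7/100)
Step 3: Dry density = 1832 / 1.207
Step 4: Dry density = 1518 kg/m^3

1518


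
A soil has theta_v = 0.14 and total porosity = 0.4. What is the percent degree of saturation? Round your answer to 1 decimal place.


Step 1: S = 100 * theta_v / n
Step 2: S = 100 * 0.14 / 0.4
Step 3: S = 35.0%

35.0


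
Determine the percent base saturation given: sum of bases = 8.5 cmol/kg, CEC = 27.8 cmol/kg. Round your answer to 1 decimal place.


Step 1: BS = 100 * (sum of bases) / CEC
Step 2: BS = 100 * 8.5 / 27.8
Step 3: BS = 30.6%

30.6


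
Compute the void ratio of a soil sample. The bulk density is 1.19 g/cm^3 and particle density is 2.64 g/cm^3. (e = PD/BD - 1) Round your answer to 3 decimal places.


Step 1: e = PD / BD - 1
Step 2: e = 2.64 / 1.19 - 1
Step 3: e = 2.21849 - 1
Step 4: e = 1.218

1.218


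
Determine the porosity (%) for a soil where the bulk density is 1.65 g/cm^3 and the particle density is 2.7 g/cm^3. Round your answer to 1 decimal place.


Step 1: Formula: n = 100 * (1 - BD / PD)
Step 2: n = 100 * (1 - 1.65 / 2.7)
Step 3: n = 100 * (1 - 0.61111)
Step 4: n = 38.9%

38.9


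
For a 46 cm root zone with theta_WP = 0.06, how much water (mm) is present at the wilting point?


Step 1: Water (mm) = theta_WP * depth * 10
Step 2: Water = 0.06 * 46 * 10
Step 3: Water = 27.6 mm

27.6


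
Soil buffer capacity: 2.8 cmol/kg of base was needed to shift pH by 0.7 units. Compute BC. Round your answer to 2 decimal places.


Step 1: BC = change in base / change in pH
Step 2: BC = 2.8 / 0.7
Step 3: BC = 4.0 cmol/(kg*pH unit)

4.0


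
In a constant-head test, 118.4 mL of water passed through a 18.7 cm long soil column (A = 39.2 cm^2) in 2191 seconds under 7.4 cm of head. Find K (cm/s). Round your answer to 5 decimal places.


Step 1: K = Q * L / (A * t * h)
Step 2: Numerator = 118.4 * 18.7 = 2214.08
Step 3: Denominator = 39.2 * 2191 * 7.4 = 635565.28
Step 4: K = 2214.08 / 635565.28 = 0.00348 cm/s

0.00348


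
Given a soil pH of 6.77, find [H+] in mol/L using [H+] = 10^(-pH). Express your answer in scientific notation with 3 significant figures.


Step 1: [H+] = 10^(-pH)
Step 2: [H+] = 10^(-6.77)
Step 3: [H+] = 1.70e-07 mol/L

1.70e-07


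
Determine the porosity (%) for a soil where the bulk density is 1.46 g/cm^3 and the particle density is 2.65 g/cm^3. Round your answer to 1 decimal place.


Step 1: Formula: n = 100 * (1 - BD / PD)
Step 2: n = 100 * (1 - 1.46 / 2.65)
Step 3: n = 100 * (1 - 0.55094)
Step 4: n = 44.9%

44.9


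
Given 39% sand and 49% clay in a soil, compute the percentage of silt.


Step 1: sand + silt + clay = 100%
Step 2: silt = 100 - sand - clay
Step 3: silt = 100 - 39 - 49
Step 4: silt = 12%

12


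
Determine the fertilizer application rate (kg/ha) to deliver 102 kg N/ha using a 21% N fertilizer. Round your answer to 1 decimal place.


Step 1: Fertilizer rate = target N / (N content / 100)
Step 2: Rate = 102 / (21 / 100)
Step 3: Rate = 102 / 0.21
Step 4: Rate = 485.7 kg/ha

485.7


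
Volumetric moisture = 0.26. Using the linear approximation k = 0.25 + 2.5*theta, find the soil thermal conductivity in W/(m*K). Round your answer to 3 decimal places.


Step 1: k = 0.25 + 2.5 * theta
Step 2: k = 0.25 + 2.5 * 0.26
Step 3: k = 0.25 + 0.65
Step 4: k = 0.9 W/(m*K)

0.9


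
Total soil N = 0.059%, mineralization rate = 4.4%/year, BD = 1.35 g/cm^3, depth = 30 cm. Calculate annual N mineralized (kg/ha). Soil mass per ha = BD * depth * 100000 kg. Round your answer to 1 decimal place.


Step 1: Soil mass per ha = BD * depth * 100000 = 1.35 * 30 * 100000 = 4050000 kg
Step 2: Total N pool = soil mass * N%/100 = 4050000 * 0.059/100 = 2389.5 kg/ha
Step 3: N mineralized = N pool * rate%/100 = 2389.5 * 4.4/100 = 105.1 kg/ha/yr

105.1


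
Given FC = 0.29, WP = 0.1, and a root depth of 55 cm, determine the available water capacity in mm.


Step 1: Available water = (FC - WP) * depth * 10
Step 2: AW = (0.29 - 0.1) * 55 * 10
Step 3: AW = 0.19 * 55 * 10
Step 4: AW = 104.5 mm

104.5


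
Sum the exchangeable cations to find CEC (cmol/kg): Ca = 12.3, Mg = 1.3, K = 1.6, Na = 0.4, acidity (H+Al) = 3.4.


Step 1: CEC = Ca + Mg + K + Na + (H+Al)
Step 2: CEC = 12.3 + 1.3 + 1.6 + 0.4 + 3.4
Step 3: CEC = 19.0 cmol/kg

19.0


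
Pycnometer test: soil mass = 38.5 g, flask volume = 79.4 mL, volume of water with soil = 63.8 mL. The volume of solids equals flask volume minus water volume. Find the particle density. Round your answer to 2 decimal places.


Step 1: Volume of solids = flask volume - water volume with soil
Step 2: V_solids = 79.4 - 63.8 = 15.6 mL
Step 3: Particle density = mass / V_solids = 38.5 / 15.6 = 2.47 g/cm^3

2.47


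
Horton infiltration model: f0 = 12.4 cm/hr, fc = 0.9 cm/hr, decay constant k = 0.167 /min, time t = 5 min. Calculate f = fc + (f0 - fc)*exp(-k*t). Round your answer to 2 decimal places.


Step 1: f = fc + (f0 - fc) * exp(-k * t)
Step 2: exp(-0.167 * 5) = 0.433874
Step 3: f = 0.9 + (12.4 - 0.9) * 0.433874
Step 4: f = 0.9 + 11.5 * 0.433874
Step 5: f = 5.89 cm/hr

5.89


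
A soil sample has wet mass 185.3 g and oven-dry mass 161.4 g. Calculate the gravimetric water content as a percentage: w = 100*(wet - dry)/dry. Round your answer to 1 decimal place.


Step 1: Water mass = wet - dry = 185.3 - 161.4 = 23.9 g
Step 2: w = 100 * water mass / dry mass
Step 3: w = 100 * 23.9 / 161.4 = 14.8%

14.8


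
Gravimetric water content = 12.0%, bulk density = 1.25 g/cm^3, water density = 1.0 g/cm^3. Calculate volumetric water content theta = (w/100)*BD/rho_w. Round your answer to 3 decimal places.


Step 1: theta = (w / 100) * BD / rho_w
Step 2: theta = (12.0 / 100) * 1.25 / 1.0
Step 3: theta = 0.12 * 1.25
Step 4: theta = 0.15

0.15


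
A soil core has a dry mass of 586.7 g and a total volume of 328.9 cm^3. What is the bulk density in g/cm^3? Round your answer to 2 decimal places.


Step 1: Identify the formula: BD = dry mass / volume
Step 2: Substitute values: BD = 586.7 / 328.9
Step 3: BD = 1.78 g/cm^3

1.78


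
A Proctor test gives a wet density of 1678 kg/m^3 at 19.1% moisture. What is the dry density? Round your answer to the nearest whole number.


Step 1: Dry density = wet density / (1 + w/100)
Step 2: Dry density = 1678 / (1 + 19.1/100)
Step 3: Dry density = 1678 / 1.191
Step 4: Dry density = 1409 kg/m^3

1409


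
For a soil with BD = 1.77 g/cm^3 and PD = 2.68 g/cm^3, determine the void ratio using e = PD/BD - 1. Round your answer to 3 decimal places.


Step 1: e = PD / BD - 1
Step 2: e = 2.68 / 1.77 - 1
Step 3: e = 1.51412 - 1
Step 4: e = 0.514

0.514


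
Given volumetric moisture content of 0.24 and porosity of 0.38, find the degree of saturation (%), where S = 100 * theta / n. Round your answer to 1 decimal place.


Step 1: S = 100 * theta_v / n
Step 2: S = 100 * 0.24 / 0.38
Step 3: S = 63.2%

63.2


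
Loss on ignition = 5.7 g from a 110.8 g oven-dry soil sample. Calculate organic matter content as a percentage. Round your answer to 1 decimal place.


Step 1: OM% = 100 * LOI / sample mass
Step 2: OM = 100 * 5.7 / 110.8
Step 3: OM = 5.1%

5.1


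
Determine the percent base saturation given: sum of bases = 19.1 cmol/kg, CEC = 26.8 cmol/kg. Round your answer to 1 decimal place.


Step 1: BS = 100 * (sum of bases) / CEC
Step 2: BS = 100 * 19.1 / 26.8
Step 3: BS = 71.3%

71.3


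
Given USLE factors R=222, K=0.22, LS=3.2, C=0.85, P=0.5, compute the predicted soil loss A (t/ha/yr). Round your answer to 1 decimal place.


Step 1: A = R * K * LS * C * P
Step 2: R * K = 222 * 0.22 = 48.84
Step 3: (R*K) * LS = 48.84 * 3.2 = 156.288
Step 4: * C * P = 156.288 * 0.85 * 0.5 = 66.4
Step 5: A = 66.4 t/(ha*yr)

66.4


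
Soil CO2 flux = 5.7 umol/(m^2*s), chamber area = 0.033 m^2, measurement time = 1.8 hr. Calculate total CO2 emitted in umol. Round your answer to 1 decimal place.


Step 1: Convert time to seconds: 1.8 hr * 3600 = 6480.0 s
Step 2: Total = flux * area * time_s
Step 3: Total = 5.7 * 0.033 * 6480.0
Step 4: Total = 1218.9 umol

1218.9


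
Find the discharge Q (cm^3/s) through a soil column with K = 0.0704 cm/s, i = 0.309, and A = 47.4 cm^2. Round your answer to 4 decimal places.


Step 1: Apply Darcy's law: Q = K * i * A
Step 2: Q = 0.0704 * 0.309 * 47.4
Step 3: Q = 1.0311 cm^3/s

1.0311


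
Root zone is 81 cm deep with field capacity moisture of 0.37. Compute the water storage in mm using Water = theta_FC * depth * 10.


Step 1: Water (mm) = theta_FC * depth (cm) * 10
Step 2: Water = 0.37 * 81 * 10
Step 3: Water = 299.7 mm

299.7


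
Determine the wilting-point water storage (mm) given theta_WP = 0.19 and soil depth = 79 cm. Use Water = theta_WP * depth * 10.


Step 1: Water (mm) = theta_WP * depth * 10
Step 2: Water = 0.19 * 79 * 10
Step 3: Water = 150.1 mm

150.1


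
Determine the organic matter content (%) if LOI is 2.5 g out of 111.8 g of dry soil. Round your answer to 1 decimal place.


Step 1: OM% = 100 * LOI / sample mass
Step 2: OM = 100 * 2.5 / 111.8
Step 3: OM = 2.2%

2.2


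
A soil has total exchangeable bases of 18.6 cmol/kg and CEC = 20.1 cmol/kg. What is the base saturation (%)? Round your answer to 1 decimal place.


Step 1: BS = 100 * (sum of bases) / CEC
Step 2: BS = 100 * 18.6 / 20.1
Step 3: BS = 92.5%

92.5


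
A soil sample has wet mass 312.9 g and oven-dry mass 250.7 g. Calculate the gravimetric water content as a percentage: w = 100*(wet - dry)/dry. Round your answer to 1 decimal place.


Step 1: Water mass = wet - dry = 312.9 - 250.7 = 62.2 g
Step 2: w = 100 * water mass / dry mass
Step 3: w = 100 * 62.2 / 250.7 = 24.8%

24.8


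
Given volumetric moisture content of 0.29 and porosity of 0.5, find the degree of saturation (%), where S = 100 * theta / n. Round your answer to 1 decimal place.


Step 1: S = 100 * theta_v / n
Step 2: S = 100 * 0.29 / 0.5
Step 3: S = 58.0%

58.0


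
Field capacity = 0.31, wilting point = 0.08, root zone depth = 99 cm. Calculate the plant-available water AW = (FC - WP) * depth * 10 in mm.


Step 1: Available water = (FC - WP) * depth * 10
Step 2: AW = (0.31 - 0.08) * 99 * 10
Step 3: AW = 0.23 * 99 * 10
Step 4: AW = 227.7 mm

227.7


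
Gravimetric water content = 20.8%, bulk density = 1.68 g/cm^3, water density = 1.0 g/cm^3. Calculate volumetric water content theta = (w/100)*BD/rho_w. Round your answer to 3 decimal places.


Step 1: theta = (w / 100) * BD / rho_w
Step 2: theta = (20.8 / 100) * 1.68 / 1.0
Step 3: theta = 0.208 * 1.68
Step 4: theta = 0.349

0.349


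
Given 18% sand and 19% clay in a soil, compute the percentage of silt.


Step 1: sand + silt + clay = 100%
Step 2: silt = 100 - sand - clay
Step 3: silt = 100 - 18 - 19
Step 4: silt = 63%

63


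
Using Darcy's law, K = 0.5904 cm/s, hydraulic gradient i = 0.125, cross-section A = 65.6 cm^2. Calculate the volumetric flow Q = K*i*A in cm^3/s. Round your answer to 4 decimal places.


Step 1: Apply Darcy's law: Q = K * i * A
Step 2: Q = 0.5904 * 0.125 * 65.6
Step 3: Q = 4.8413 cm^3/s

4.8413


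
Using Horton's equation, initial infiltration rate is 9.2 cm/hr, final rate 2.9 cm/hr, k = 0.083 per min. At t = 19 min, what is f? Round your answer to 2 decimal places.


Step 1: f = fc + (f0 - fc) * exp(-k * t)
Step 2: exp(-0.083 * 19) = 0.206594
Step 3: f = 2.9 + (9.2 - 2.9) * 0.206594
Step 4: f = 2.9 + 6.3 * 0.206594
Step 5: f = 4.2 cm/hr

4.2


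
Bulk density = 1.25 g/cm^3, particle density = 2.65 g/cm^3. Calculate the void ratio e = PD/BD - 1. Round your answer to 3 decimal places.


Step 1: e = PD / BD - 1
Step 2: e = 2.65 / 1.25 - 1
Step 3: e = 2.12 - 1
Step 4: e = 1.12

1.12


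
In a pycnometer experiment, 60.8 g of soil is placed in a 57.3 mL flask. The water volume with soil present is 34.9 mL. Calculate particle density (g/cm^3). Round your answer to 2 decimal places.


Step 1: Volume of solids = flask volume - water volume with soil
Step 2: V_solids = 57.3 - 34.9 = 22.4 mL
Step 3: Particle density = mass / V_solids = 60.8 / 22.4 = 2.71 g/cm^3

2.71


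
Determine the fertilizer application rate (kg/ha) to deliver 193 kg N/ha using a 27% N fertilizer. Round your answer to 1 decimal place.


Step 1: Fertilizer rate = target N / (N content / 100)
Step 2: Rate = 193 / (27 / 100)
Step 3: Rate = 193 / 0.27
Step 4: Rate = 714.8 kg/ha

714.8


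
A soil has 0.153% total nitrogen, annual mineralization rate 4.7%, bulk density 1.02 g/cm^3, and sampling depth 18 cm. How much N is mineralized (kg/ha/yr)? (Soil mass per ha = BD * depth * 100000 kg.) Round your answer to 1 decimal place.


Step 1: Soil mass per ha = BD * depth * 100000 = 1.02 * 18 * 100000 = 1836000 kg
Step 2: Total N pool = soil mass * N%/100 = 1836000 * 0.153/100 = 2809.08 kg/ha
Step 3: N mineralized = N pool * rate%/100 = 2809.08 * 4.7/100 = 132.0 kg/ha/yr

132.0


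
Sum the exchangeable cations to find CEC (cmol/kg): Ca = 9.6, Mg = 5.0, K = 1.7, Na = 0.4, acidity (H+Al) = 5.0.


Step 1: CEC = Ca + Mg + K + Na + (H+Al)
Step 2: CEC = 9.6 + 5.0 + 1.7 + 0.4 + 5.0
Step 3: CEC = 21.7 cmol/kg

21.7


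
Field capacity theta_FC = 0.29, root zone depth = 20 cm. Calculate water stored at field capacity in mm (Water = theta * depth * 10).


Step 1: Water (mm) = theta_FC * depth (cm) * 10
Step 2: Water = 0.29 * 20 * 10
Step 3: Water = 58.0 mm

58.0


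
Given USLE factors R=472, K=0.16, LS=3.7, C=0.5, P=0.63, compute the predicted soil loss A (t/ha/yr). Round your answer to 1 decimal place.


Step 1: A = R * K * LS * C * P
Step 2: R * K = 472 * 0.16 = 75.52
Step 3: (R*K) * LS = 75.52 * 3.7 = 279.424
Step 4: * C * P = 279.424 * 0.5 * 0.63 = 88.0
Step 5: A = 88.0 t/(ha*yr)

88.0


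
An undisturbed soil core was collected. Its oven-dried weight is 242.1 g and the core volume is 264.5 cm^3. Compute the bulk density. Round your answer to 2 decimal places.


Step 1: Identify the formula: BD = dry mass / volume
Step 2: Substitute values: BD = 242.1 / 264.5
Step 3: BD = 0.92 g/cm^3

0.92


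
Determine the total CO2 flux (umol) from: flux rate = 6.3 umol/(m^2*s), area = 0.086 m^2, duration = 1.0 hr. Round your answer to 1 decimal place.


Step 1: Convert time to seconds: 1.0 hr * 3600 = 3600.0 s
Step 2: Total = flux * area * time_s
Step 3: Total = 6.3 * 0.086 * 3600.0
Step 4: Total = 1950.5 umol

1950.5


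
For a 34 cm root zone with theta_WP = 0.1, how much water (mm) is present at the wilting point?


Step 1: Water (mm) = theta_WP * depth * 10
Step 2: Water = 0.1 * 34 * 10
Step 3: Water = 34.0 mm

34.0


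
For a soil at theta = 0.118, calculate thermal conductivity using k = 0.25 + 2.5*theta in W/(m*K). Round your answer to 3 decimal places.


Step 1: k = 0.25 + 2.5 * theta
Step 2: k = 0.25 + 2.5 * 0.118
Step 3: k = 0.25 + 0.295
Step 4: k = 0.545 W/(m*K)

0.545


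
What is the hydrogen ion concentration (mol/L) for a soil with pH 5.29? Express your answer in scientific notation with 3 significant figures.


Step 1: [H+] = 10^(-pH)
Step 2: [H+] = 10^(-5.29)
Step 3: [H+] = 5.13e-06 mol/L

5.13e-06


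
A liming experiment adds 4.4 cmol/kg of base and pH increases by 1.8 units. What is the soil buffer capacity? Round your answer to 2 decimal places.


Step 1: BC = change in base / change in pH
Step 2: BC = 4.4 / 1.8
Step 3: BC = 2.44 cmol/(kg*pH unit)

2.44


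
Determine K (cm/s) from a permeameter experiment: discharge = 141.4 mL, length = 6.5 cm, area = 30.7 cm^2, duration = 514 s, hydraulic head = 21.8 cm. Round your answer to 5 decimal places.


Step 1: K = Q * L / (A * t * h)
Step 2: Numerator = 141.4 * 6.5 = 919.1
Step 3: Denominator = 30.7 * 514 * 21.8 = 343999.64
Step 4: K = 919.1 / 343999.64 = 0.00267 cm/s

0.00267


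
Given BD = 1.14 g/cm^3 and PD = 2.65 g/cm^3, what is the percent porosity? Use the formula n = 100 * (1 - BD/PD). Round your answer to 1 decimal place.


Step 1: Formula: n = 100 * (1 - BD / PD)
Step 2: n = 100 * (1 - 1.14 / 2.65)
Step 3: n = 100 * (1 - 0.43019)
Step 4: n = 57.0%

57.0


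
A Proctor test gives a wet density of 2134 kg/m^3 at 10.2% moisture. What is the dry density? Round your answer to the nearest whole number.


Step 1: Dry density = wet density / (1 + w/100)
Step 2: Dry density = 2134 / (1 + 10.2/100)
Step 3: Dry density = 2134 / 1.102
Step 4: Dry density = 1936 kg/m^3

1936


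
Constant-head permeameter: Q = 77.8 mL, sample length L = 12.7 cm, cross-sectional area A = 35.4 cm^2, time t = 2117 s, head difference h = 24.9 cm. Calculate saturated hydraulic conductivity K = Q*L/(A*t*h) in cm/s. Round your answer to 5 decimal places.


Step 1: K = Q * L / (A * t * h)
Step 2: Numerator = 77.8 * 12.7 = 988.06
Step 3: Denominator = 35.4 * 2117 * 24.9 = 1866050.82
Step 4: K = 988.06 / 1866050.82 = 0.00053 cm/s

0.00053


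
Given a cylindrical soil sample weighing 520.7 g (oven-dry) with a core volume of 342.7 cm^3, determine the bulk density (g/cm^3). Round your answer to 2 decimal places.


Step 1: Identify the formula: BD = dry mass / volume
Step 2: Substitute values: BD = 520.7 / 342.7
Step 3: BD = 1.52 g/cm^3

1.52


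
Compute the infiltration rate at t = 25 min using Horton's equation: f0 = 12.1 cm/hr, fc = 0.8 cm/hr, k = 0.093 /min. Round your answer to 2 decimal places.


Step 1: f = fc + (f0 - fc) * exp(-k * t)
Step 2: exp(-0.093 * 25) = 0.097783
Step 3: f = 0.8 + (12.1 - 0.8) * 0.097783
Step 4: f = 0.8 + 11.3 * 0.097783
Step 5: f = 1.9 cm/hr

1.9


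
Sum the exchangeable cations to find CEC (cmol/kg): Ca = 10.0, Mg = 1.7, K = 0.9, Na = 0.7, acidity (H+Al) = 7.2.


Step 1: CEC = Ca + Mg + K + Na + (H+Al)
Step 2: CEC = 10.0 + 1.7 + 0.9 + 0.7 + 7.2
Step 3: CEC = 20.5 cmol/kg

20.5


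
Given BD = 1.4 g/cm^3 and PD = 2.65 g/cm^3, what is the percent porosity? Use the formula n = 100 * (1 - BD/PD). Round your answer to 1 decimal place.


Step 1: Formula: n = 100 * (1 - BD / PD)
Step 2: n = 100 * (1 - 1.4 / 2.65)
Step 3: n = 100 * (1 - 0.5283)
Step 4: n = 47.2%

47.2


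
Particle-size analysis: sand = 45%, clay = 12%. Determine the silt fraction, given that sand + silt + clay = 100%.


Step 1: sand + silt + clay = 100%
Step 2: silt = 100 - sand - clay
Step 3: silt = 100 - 45 - 12
Step 4: silt = 43%

43


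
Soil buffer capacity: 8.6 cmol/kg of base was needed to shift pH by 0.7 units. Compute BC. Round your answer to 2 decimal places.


Step 1: BC = change in base / change in pH
Step 2: BC = 8.6 / 0.7
Step 3: BC = 12.29 cmol/(kg*pH unit)

12.29


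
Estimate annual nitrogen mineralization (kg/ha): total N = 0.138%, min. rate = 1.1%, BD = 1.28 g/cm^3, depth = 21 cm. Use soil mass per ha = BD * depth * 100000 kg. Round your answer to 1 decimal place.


Step 1: Soil mass per ha = BD * depth * 100000 = 1.28 * 21 * 100000 = 2688000 kg
Step 2: Total N pool = soil mass * N%/100 = 2688000 * 0.138/100 = 3709.44 kg/ha
Step 3: N mineralized = N pool * rate%/100 = 3709.44 * 1.1/100 = 40.8 kg/ha/yr

40.8


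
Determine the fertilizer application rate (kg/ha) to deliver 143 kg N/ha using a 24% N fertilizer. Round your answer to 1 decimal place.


Step 1: Fertilizer rate = target N / (N content / 100)
Step 2: Rate = 143 / (24 / 100)
Step 3: Rate = 143 / 0.24
Step 4: Rate = 595.8 kg/ha

595.8


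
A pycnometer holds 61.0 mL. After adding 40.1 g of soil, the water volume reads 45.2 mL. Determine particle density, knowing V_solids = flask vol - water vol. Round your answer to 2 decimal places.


Step 1: Volume of solids = flask volume - water volume with soil
Step 2: V_solids = 61.0 - 45.2 = 15.8 mL
Step 3: Particle density = mass / V_solids = 40.1 / 15.8 = 2.54 g/cm^3

2.54


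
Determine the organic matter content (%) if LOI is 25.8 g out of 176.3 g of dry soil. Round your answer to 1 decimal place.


Step 1: OM% = 100 * LOI / sample mass
Step 2: OM = 100 * 25.8 / 176.3
Step 3: OM = 14.6%

14.6


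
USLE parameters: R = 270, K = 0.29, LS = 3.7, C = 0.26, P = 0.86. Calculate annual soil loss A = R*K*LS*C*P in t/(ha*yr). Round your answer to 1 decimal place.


Step 1: A = R * K * LS * C * P
Step 2: R * K = 270 * 0.29 = 78.3
Step 3: (R*K) * LS = 78.3 * 3.7 = 289.71
Step 4: * C * P = 289.71 * 0.26 * 0.86 = 64.8
Step 5: A = 64.8 t/(ha*yr)

64.8


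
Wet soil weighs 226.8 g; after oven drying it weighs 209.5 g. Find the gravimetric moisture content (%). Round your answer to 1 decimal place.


Step 1: Water mass = wet - dry = 226.8 - 209.5 = 17.3 g
Step 2: w = 100 * water mass / dry mass
Step 3: w = 100 * 17.3 / 209.5 = 8.3%

8.3


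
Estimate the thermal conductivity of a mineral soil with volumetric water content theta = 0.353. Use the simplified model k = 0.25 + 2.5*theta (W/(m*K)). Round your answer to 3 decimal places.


Step 1: k = 0.25 + 2.5 * theta
Step 2: k = 0.25 + 2.5 * 0.353
Step 3: k = 0.25 + 0.883
Step 4: k = 1.133 W/(m*K)

1.133


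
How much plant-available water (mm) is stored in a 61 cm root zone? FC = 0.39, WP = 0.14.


Step 1: Available water = (FC - WP) * depth * 10
Step 2: AW = (0.39 - 0.14) * 61 * 10
Step 3: AW = 0.25 * 61 * 10
Step 4: AW = 152.5 mm

152.5


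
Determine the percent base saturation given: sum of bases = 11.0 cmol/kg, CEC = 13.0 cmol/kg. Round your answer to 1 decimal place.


Step 1: BS = 100 * (sum of bases) / CEC
Step 2: BS = 100 * 11.0 / 13.0
Step 3: BS = 84.6%

84.6


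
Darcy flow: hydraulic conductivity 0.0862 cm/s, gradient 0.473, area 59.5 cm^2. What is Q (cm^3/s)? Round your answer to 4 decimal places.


Step 1: Apply Darcy's law: Q = K * i * A
Step 2: Q = 0.0862 * 0.473 * 59.5
Step 3: Q = 2.426 cm^3/s

2.426


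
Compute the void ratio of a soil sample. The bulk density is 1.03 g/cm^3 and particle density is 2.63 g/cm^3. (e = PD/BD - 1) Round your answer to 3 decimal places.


Step 1: e = PD / BD - 1
Step 2: e = 2.63 / 1.03 - 1
Step 3: e = 2.5534 - 1
Step 4: e = 1.553

1.553


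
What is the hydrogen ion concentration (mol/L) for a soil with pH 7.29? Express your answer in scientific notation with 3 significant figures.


Step 1: [H+] = 10^(-pH)
Step 2: [H+] = 10^(-7.29)
Step 3: [H+] = 5.13e-08 mol/L

5.13e-08


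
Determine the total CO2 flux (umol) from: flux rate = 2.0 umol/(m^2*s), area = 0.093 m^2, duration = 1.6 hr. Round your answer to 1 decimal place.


Step 1: Convert time to seconds: 1.6 hr * 3600 = 5760.0 s
Step 2: Total = flux * area * time_s
Step 3: Total = 2.0 * 0.093 * 5760.0
Step 4: Total = 1071.4 umol

1071.4


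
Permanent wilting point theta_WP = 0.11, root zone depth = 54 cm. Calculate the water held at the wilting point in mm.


Step 1: Water (mm) = theta_WP * depth * 10
Step 2: Water = 0.11 * 54 * 10
Step 3: Water = 59.4 mm

59.4


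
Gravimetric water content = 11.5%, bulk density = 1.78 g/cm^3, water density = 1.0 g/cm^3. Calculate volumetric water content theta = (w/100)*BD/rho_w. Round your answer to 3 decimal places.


Step 1: theta = (w / 100) * BD / rho_w
Step 2: theta = (11.5 / 100) * 1.78 / 1.0
Step 3: theta = 0.115 * 1.78
Step 4: theta = 0.205

0.205


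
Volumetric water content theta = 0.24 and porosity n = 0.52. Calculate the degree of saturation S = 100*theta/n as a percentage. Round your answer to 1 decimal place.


Step 1: S = 100 * theta_v / n
Step 2: S = 100 * 0.24 / 0.52
Step 3: S = 46.2%

46.2


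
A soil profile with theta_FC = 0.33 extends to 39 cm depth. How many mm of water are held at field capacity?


Step 1: Water (mm) = theta_FC * depth (cm) * 10
Step 2: Water = 0.33 * 39 * 10
Step 3: Water = 128.7 mm

128.7


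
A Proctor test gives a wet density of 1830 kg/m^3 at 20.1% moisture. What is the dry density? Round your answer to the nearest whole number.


Step 1: Dry density = wet density / (1 + w/100)
Step 2: Dry density = 1830 / (1 + 20.1/100)
Step 3: Dry density = 1830 / 1.201
Step 4: Dry density = 1524 kg/m^3

1524


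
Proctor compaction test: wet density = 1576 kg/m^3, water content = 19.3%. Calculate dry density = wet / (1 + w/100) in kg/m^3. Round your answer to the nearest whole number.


Step 1: Dry density = wet density / (1 + w/100)
Step 2: Dry density = 1576 / (1 + 19.3/100)
Step 3: Dry density = 1576 / 1.193
Step 4: Dry density = 1321 kg/m^3

1321


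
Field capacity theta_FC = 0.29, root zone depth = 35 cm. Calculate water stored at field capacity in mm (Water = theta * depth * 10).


Step 1: Water (mm) = theta_FC * depth (cm) * 10
Step 2: Water = 0.29 * 35 * 10
Step 3: Water = 101.5 mm

101.5


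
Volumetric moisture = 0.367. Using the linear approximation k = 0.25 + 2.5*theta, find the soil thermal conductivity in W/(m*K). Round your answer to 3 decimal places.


Step 1: k = 0.25 + 2.5 * theta
Step 2: k = 0.25 + 2.5 * 0.367
Step 3: k = 0.25 + 0.918
Step 4: k = 1.168 W/(m*K)

1.168


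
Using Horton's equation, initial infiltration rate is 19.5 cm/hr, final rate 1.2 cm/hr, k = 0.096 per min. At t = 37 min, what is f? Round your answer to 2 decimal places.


Step 1: f = fc + (f0 - fc) * exp(-k * t)
Step 2: exp(-0.096 * 37) = 0.028667
Step 3: f = 1.2 + (19.5 - 1.2) * 0.028667
Step 4: f = 1.2 + 18.3 * 0.028667
Step 5: f = 1.72 cm/hr

1.72


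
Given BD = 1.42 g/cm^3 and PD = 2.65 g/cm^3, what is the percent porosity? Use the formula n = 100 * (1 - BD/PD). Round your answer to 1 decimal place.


Step 1: Formula: n = 100 * (1 - BD / PD)
Step 2: n = 100 * (1 - 1.42 / 2.65)
Step 3: n = 100 * (1 - 0.53585)
Step 4: n = 46.4%

46.4


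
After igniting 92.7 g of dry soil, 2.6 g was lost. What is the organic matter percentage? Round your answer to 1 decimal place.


Step 1: OM% = 100 * LOI / sample mass
Step 2: OM = 100 * 2.6 / 92.7
Step 3: OM = 2.8%

2.8


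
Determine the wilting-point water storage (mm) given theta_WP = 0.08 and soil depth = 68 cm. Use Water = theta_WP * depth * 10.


Step 1: Water (mm) = theta_WP * depth * 10
Step 2: Water = 0.08 * 68 * 10
Step 3: Water = 54.4 mm

54.4


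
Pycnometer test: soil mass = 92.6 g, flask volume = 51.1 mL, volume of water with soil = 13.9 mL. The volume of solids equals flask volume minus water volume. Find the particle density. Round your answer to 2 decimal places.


Step 1: Volume of solids = flask volume - water volume with soil
Step 2: V_solids = 51.1 - 13.9 = 37.2 mL
Step 3: Particle density = mass / V_solids = 92.6 / 37.2 = 2.49 g/cm^3

2.49


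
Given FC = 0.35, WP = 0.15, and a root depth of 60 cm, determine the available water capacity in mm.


Step 1: Available water = (FC - WP) * depth * 10
Step 2: AW = (0.35 - 0.15) * 60 * 10
Step 3: AW = 0.2 * 60 * 10
Step 4: AW = 120.0 mm

120.0


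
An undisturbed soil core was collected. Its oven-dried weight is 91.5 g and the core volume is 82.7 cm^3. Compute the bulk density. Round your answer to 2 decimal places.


Step 1: Identify the formula: BD = dry mass / volume
Step 2: Substitute values: BD = 91.5 / 82.7
Step 3: BD = 1.11 g/cm^3

1.11


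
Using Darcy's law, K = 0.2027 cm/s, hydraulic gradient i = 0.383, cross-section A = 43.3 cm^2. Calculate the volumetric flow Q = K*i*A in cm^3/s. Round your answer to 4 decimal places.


Step 1: Apply Darcy's law: Q = K * i * A
Step 2: Q = 0.2027 * 0.383 * 43.3
Step 3: Q = 3.3616 cm^3/s

3.3616


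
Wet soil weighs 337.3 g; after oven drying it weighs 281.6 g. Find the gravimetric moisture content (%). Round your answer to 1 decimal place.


Step 1: Water mass = wet - dry = 337.3 - 281.6 = 55.7 g
Step 2: w = 100 * water mass / dry mass
Step 3: w = 100 * 55.7 / 281.6 = 19.8%

19.8


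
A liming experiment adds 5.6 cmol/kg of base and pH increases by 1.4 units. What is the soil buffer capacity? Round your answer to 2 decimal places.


Step 1: BC = change in base / change in pH
Step 2: BC = 5.6 / 1.4
Step 3: BC = 4.0 cmol/(kg*pH unit)

4.0


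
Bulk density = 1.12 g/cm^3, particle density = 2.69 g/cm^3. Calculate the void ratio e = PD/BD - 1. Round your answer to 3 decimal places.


Step 1: e = PD / BD - 1
Step 2: e = 2.69 / 1.12 - 1
Step 3: e = 2.40179 - 1
Step 4: e = 1.402

1.402


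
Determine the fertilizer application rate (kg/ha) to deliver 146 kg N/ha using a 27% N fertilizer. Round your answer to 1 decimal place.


Step 1: Fertilizer rate = target N / (N content / 100)
Step 2: Rate = 146 / (27 / 100)
Step 3: Rate = 146 / 0.27
Step 4: Rate = 540.7 kg/ha

540.7


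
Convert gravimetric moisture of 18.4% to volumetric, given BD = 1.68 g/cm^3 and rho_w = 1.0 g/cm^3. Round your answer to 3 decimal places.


Step 1: theta = (w / 100) * BD / rho_w
Step 2: theta = (18.4 / 100) * 1.68 / 1.0
Step 3: theta = 0.184 * 1.68
Step 4: theta = 0.309

0.309


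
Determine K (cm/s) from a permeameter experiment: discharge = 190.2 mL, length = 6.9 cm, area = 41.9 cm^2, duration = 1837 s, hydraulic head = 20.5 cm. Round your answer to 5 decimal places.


Step 1: K = Q * L / (A * t * h)
Step 2: Numerator = 190.2 * 6.9 = 1312.38
Step 3: Denominator = 41.9 * 1837 * 20.5 = 1577891.15
Step 4: K = 1312.38 / 1577891.15 = 0.00083 cm/s

0.00083


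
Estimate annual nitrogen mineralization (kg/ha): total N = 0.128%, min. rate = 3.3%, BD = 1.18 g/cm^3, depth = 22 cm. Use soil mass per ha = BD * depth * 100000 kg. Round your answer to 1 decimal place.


Step 1: Soil mass per ha = BD * depth * 100000 = 1.18 * 22 * 100000 = 2596000 kg
Step 2: Total N pool = soil mass * N%/100 = 2596000 * 0.128/100 = 3322.88 kg/ha
Step 3: N mineralized = N pool * rate%/100 = 3322.88 * 3.3/100 = 109.7 kg/ha/yr

109.7


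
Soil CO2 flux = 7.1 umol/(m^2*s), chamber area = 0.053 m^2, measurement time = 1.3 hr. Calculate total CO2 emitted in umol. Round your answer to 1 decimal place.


Step 1: Convert time to seconds: 1.3 hr * 3600 = 4680.0 s
Step 2: Total = flux * area * time_s
Step 3: Total = 7.1 * 0.053 * 4680.0
Step 4: Total = 1761.1 umol

1761.1


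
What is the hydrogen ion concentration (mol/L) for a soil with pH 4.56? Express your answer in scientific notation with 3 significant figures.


Step 1: [H+] = 10^(-pH)
Step 2: [H+] = 10^(-4.56)
Step 3: [H+] = 2.75e-05 mol/L

2.75e-05


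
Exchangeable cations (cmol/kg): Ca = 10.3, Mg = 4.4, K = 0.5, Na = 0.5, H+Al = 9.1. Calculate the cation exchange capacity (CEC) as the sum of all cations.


Step 1: CEC = Ca + Mg + K + Na + (H+Al)
Step 2: CEC = 10.3 + 4.4 + 0.5 + 0.5 + 9.1
Step 3: CEC = 24.8 cmol/kg

24.8


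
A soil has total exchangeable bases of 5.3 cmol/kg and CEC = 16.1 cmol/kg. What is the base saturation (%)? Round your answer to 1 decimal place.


Step 1: BS = 100 * (sum of bases) / CEC
Step 2: BS = 100 * 5.3 / 16.1
Step 3: BS = 32.9%

32.9


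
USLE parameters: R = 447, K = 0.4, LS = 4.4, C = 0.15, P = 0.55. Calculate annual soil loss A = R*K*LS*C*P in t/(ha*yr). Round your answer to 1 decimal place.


Step 1: A = R * K * LS * C * P
Step 2: R * K = 447 * 0.4 = 178.8
Step 3: (R*K) * LS = 178.8 * 4.4 = 786.72
Step 4: * C * P = 786.72 * 0.15 * 0.55 = 64.9
Step 5: A = 64.9 t/(ha*yr)

64.9


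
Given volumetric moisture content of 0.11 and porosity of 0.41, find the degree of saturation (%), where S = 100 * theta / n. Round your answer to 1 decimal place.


Step 1: S = 100 * theta_v / n
Step 2: S = 100 * 0.11 / 0.41
Step 3: S = 26.8%

26.8


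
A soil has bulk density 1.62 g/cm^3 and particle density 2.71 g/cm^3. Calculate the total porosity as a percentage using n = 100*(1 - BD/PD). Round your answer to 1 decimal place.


Step 1: Formula: n = 100 * (1 - BD / PD)
Step 2: n = 100 * (1 - 1.62 / 2.71)
Step 3: n = 100 * (1 - 0.59779)
Step 4: n = 40.2%

40.2


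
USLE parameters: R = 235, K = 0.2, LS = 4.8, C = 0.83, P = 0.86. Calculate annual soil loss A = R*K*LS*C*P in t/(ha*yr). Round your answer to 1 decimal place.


Step 1: A = R * K * LS * C * P
Step 2: R * K = 235 * 0.2 = 47.0
Step 3: (R*K) * LS = 47.0 * 4.8 = 225.6
Step 4: * C * P = 225.6 * 0.83 * 0.86 = 161.0
Step 5: A = 161.0 t/(ha*yr)

161.0


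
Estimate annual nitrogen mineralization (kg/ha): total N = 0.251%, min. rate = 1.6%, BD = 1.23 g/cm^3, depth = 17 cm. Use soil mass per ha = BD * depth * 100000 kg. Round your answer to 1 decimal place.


Step 1: Soil mass per ha = BD * depth * 100000 = 1.23 * 17 * 100000 = 2091000 kg
Step 2: Total N pool = soil mass * N%/100 = 2091000 * 0.251/100 = 5248.41 kg/ha
Step 3: N mineralized = N pool * rate%/100 = 5248.41 * 1.6/100 = 84.0 kg/ha/yr

84.0


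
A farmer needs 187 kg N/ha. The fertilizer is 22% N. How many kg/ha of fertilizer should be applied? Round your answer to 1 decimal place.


Step 1: Fertilizer rate = target N / (N content / 100)
Step 2: Rate = 187 / (22 / 100)
Step 3: Rate = 187 / 0.22
Step 4: Rate = 850.0 kg/ha

850.0


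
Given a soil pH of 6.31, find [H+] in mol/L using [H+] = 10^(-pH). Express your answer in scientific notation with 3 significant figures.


Step 1: [H+] = 10^(-pH)
Step 2: [H+] = 10^(-6.31)
Step 3: [H+] = 4.90e-07 mol/L

4.90e-07
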